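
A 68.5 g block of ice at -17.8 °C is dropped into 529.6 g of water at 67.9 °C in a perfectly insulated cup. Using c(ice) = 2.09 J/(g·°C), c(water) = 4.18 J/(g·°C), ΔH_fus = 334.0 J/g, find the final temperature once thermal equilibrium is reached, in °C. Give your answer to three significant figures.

T_f = 50.0 °C

Heat to bring ice to 0 °C and melt it: q₁ = 68.5×2.09×17.8 + 68.5×334.0 = 25427 J
Heat the water can supply cooling to 0 °C: 529.6×4.18×67.9 = 150312 J > q₁, so all ice melts.
Energy balance: 529.6×4.18×(67.9 − T) = 25427 + 68.5×4.18×(T − 0)
2213.728(67.9 − T) = 25427 + 286.33 T
150312 − 25427 = 2500.058 T
T = 124885 / 2500.058 = 49.95 °C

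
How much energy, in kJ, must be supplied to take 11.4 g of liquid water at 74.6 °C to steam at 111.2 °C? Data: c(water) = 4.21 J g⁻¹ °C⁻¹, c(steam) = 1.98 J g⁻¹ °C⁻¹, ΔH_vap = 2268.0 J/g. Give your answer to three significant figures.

q = 27.3 kJ

q1 (heat water 74.6→100.0 °C): 11.4 × 4.21 × 25.4 = 1219 J
q2 (vaporize at 100 °C): 11.4 × 2268.0 = 25855 J
q3 (heat steam 100.0→111.2 °C): 11.4 × 1.98 × 11.2 = 253 J
Total: 1219 + 25855 + 253 = 27327 J = 27.3 kJ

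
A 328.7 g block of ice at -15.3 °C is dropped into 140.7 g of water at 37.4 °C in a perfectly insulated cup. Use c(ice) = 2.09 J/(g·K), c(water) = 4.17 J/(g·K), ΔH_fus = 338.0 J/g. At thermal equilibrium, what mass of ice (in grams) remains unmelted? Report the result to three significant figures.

m_ice remaining = 295 g

Heat to warm all ice to 0 °C: 328.7×2.09×15.3 = 10511 J
Heat released by water cooling to 0 °C: 140.7×4.17×37.4 = 21943 J
21943 J < 10511 + 328.7×338.0 = 121611.6 J, so not all ice melts; final T = 0 °C.
Heat left for melting: 21943 − 10511 = 11432 J
Mass melted = 11432 / 338.0 = 33.82 g
Ice remaining = 328.7 − 33.82 = 294.88 g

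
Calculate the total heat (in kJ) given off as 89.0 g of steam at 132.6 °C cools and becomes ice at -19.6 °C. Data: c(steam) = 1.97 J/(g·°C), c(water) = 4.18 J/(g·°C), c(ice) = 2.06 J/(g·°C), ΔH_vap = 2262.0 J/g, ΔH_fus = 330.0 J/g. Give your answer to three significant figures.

q1 (cool steam 132.6→100 °C): 89.0 × 1.97 × 32.6 = 5716 J
q2 (condense at 100 °C): 89.0 × 2262.0 = 201318 J
q3 (cool water 100→0 °C): 89.0 × 4.18 × 100.0 = 37202 J
q4 (freeze at 0 °C): 89.0 × 330.0 = 29370 J
q5 (cool ice 0→-19.6 °C): 89.0 × 2.06 × 19.6 = 3593 J
Total: 5716 + 201318 + 37202 + 29370 + 3593 = 277199 J = 277 kJ

q = 277 kJ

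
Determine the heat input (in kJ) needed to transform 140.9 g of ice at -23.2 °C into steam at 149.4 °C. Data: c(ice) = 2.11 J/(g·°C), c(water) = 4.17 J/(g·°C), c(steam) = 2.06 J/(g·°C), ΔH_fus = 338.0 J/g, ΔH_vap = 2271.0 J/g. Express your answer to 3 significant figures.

q = 448 kJ

q1 (heat ice -23.2→0.0 °C): 140.9 × 2.11 × 23.2 = 6897 J
q2 (melt at 0 °C): 140.9 × 338.0 = 47624 J
q3 (heat water 0.0→100.0 °C): 140.9 × 4.17 × 100.0 = 58755 J
q4 (vaporize at 100 °C): 140.9 × 2271.0 = 319984 J
q5 (heat steam 100.0→149.4 °C): 140.9 × 2.06 × 49.4 = 14339 J
Total: 6897 + 47624 + 58755 + 319984 + 14339 = 447599 J = 448 kJ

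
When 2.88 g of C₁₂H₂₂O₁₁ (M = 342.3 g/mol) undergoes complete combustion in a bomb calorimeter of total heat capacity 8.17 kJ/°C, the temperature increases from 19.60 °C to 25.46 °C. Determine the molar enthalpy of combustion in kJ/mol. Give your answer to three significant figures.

ΔT = 25.46 − 19.60 = 5.86 °C
q_cal = C_cal × ΔT = 8.17 × 5.86 = 47.8762 kJ
n = 2.88 / 342.3 = 0.008414 mol
q_rxn = −q_cal = -47.8762 kJ
ΔH = -47.8762 / 0.008414 = -5690 kJ/mol

ΔH = -5690 kJ/mol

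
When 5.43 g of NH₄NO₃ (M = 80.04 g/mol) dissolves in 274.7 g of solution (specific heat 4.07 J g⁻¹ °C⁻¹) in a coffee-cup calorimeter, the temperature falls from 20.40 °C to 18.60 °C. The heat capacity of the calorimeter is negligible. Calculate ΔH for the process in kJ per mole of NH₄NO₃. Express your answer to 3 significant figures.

|ΔT| = |18.60 − 20.40| = 1.80 °C
|q_surr| = (274.7 × 4.07) × 1.80 = 1118.029 × 1.80 = 2012 J
n(NH₄NO₃) = 5.43 / 80.04 = 0.06784 mol
Temperature fell, so q_rxn = +|q_surr| = 2.012 kJ
ΔH = q_rxn / n = 29.66 kJ/mol

ΔH = 29.7 kJ/mol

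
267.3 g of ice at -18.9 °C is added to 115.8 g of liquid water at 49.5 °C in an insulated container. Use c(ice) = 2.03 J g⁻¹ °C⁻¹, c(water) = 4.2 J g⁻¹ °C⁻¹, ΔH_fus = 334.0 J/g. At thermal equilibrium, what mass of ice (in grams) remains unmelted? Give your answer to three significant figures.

m_ice remaining = 226 g

Heat to warm all ice to 0 °C: 267.3×2.03×18.9 = 10255 J
Heat released by water cooling to 0 °C: 115.8×4.2×49.5 = 24075 J
24075 J < 10255 + 267.3×334.0 = 99533.2 J, so not all ice melts; final T = 0 °C.
Heat left for melting: 24075 − 10255 = 13820 J
Mass melted = 13820 / 334.0 = 41.38 g
Ice remaining = 267.3 − 41.38 = 225.92 g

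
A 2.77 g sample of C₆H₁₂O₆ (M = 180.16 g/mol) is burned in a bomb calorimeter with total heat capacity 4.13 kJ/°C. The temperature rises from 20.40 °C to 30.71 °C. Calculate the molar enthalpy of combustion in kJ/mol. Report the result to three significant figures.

ΔH = -2770 kJ/mol

ΔT = 30.71 − 20.40 = 10.31 °C
q_cal = C_cal × ΔT = 4.13 × 10.31 = 42.5803 kJ
n = 2.77 / 180.16 = 0.01538 mol
q_rxn = −q_cal = -42.5803 kJ
ΔH = -42.5803 / 0.01538 = -2769 kJ/mol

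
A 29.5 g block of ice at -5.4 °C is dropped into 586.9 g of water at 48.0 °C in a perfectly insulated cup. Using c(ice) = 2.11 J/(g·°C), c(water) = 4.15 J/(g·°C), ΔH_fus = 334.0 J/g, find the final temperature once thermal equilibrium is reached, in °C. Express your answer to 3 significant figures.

Heat to bring ice to 0 °C and melt it: q₁ = 29.5×2.11×5.4 + 29.5×334.0 = 10189 J
Heat the water can supply cooling to 0 °C: 586.9×4.15×48.0 = 116910 J > q₁, so all ice melts.
Energy balance: 586.9×4.15×(48.0 − T) = 10189 + 29.5×4.15×(T − 0)
2435.635(48.0 − T) = 10189 + 122.425 T
116910 − 10189 = 2558.060 T
T = 106721 / 2558.060 = 41.72 °C

T_f = 41.7 °C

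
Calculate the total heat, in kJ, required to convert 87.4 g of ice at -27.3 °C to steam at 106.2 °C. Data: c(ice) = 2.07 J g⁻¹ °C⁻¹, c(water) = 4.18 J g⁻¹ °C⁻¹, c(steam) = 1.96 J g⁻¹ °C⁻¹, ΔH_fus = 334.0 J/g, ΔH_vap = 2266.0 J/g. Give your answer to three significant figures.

q = 270 kJ

q1 (heat ice -27.3→0.0 °C): 87.4 × 2.07 × 27.3 = 4939 J
q2 (melt at 0 °C): 87.4 × 334.0 = 29192 J
q3 (heat water 0.0→100.0 °C): 87.4 × 4.18 × 100.0 = 36533 J
q4 (vaporize at 100 °C): 87.4 × 2266.0 = 198048 J
q5 (heat steam 100.0→106.2 °C): 87.4 × 1.96 × 6.2 = 1062 J
Total: 4939 + 29192 + 36533 + 198048 + 1062 = 269774 J = 270 kJ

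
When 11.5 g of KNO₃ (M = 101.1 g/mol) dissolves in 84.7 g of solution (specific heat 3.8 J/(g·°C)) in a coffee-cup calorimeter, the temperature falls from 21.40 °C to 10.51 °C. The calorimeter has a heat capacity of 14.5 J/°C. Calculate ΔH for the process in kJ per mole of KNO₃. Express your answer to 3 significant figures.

|ΔT| = |10.51 − 21.40| = 10.89 °C
|q_surr| = (84.7 × 3.8 + 14.5) × 10.89 = 336.36 × 10.89 = 3663 J
n(KNO₃) = 11.5 / 101.1 = 0.1137 mol
Temperature fell, so q_rxn = +|q_surr| = 3.663 kJ
ΔH = q_rxn / n = 32.22 kJ/mol

ΔH = 32.2 kJ/mol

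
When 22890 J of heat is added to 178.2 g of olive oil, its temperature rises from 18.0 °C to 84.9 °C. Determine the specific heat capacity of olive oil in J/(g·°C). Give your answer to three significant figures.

c = 1.92 J/(g·°C)

c = q / (m ΔT) = 22890 / (178.2 × 66.9)
c = 22890 / 11921.58 = 1.92 J/(g·°C)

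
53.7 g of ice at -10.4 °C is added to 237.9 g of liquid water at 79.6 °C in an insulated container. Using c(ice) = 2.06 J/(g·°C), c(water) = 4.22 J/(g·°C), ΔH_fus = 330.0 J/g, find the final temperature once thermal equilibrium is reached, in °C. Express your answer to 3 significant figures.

Heat to bring ice to 0 °C and melt it: q₁ = 53.7×2.06×10.4 + 53.7×330.0 = 18871 J
Heat the water can supply cooling to 0 °C: 237.9×4.22×79.6 = 79913.5 J > q₁, so all ice melts.
Energy balance: 237.9×4.22×(79.6 − T) = 18871 + 53.7×4.22×(T − 0)
1003.938(79.6 − T) = 18871 + 226.614 T
79913.5 − 18871 = 1230.552 T
T = 61042.5 / 1230.552 = 49.61 °C

T_f = 49.6 °C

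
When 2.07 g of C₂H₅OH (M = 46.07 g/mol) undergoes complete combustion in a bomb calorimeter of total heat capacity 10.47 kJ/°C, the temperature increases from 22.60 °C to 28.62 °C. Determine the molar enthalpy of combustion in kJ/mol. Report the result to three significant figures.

ΔH = -1400 kJ/mol

ΔT = 28.62 − 22.60 = 6.02 °C
q_cal = C_cal × ΔT = 10.47 × 6.02 = 63.0294 kJ
n = 2.07 / 46.07 = 0.04493 mol
q_rxn = −q_cal = -63.0294 kJ
ΔH = -63.0294 / 0.04493 = -1403 kJ/mol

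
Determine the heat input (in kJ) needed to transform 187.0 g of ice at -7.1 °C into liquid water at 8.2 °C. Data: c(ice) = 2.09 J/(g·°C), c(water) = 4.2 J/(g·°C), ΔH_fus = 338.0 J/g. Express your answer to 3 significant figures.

q = 72.4 kJ

q1 (heat ice -7.1→0.0 °C): 187.0 × 2.09 × 7.1 = 2775 J
q2 (melt at 0 °C): 187.0 × 338.0 = 63206 J
q3 (heat water 0.0→8.2 °C): 187.0 × 4.2 × 8.2 = 6440 J
Total: 2775 + 63206 + 6440 = 72421 J = 72.4 kJ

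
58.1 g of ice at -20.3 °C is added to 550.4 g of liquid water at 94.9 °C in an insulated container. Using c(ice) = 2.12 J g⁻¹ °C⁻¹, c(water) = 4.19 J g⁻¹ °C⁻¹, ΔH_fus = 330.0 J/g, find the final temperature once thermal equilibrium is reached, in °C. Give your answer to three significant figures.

Heat to bring ice to 0 °C and melt it: q₁ = 58.1×2.12×20.3 + 58.1×330.0 = 21673 J
Heat the water can supply cooling to 0 °C: 550.4×4.19×94.9 = 218856 J > q₁, so all ice melts.
Energy balance: 550.4×4.19×(94.9 − T) = 21673 + 58.1×4.19×(T − 0)
2306.176(94.9 − T) = 21673 + 243.439 T
218856 − 21673 = 2549.615 T
T = 197183 / 2549.615 = 77.34 °C

T_f = 77.3 °C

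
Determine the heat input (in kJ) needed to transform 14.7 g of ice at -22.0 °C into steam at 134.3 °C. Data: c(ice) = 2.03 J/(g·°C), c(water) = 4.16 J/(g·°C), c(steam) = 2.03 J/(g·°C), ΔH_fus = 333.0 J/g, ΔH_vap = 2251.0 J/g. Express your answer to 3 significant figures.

q1 (heat ice -22.0→0.0 °C): 14.7 × 2.03 × 22.0 = 657 J
q2 (melt at 0 °C): 14.7 × 333.0 = 4895 J
q3 (heat water 0.0→100.0 °C): 14.7 × 4.16 × 100.0 = 6115 J
q4 (vaporize at 100 °C): 14.7 × 2251.0 = 33090 J
q5 (heat steam 100.0→134.3 °C): 14.7 × 2.03 × 34.3 = 1024 J
Total: 657 + 4895 + 6115 + 33090 + 1024 = 45781 J = 45.8 kJ

q = 45.8 kJ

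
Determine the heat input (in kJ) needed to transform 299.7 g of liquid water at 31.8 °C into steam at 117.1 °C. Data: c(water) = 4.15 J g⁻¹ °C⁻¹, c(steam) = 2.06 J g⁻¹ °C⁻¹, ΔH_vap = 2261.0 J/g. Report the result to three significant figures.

q = 773 kJ

q1 (heat water 31.8→100.0 °C): 299.7 × 4.15 × 68.2 = 84824 J
q2 (vaporize at 100 °C): 299.7 × 2261.0 = 677622 J
q3 (heat steam 100.0→117.1 °C): 299.7 × 2.06 × 17.1 = 10557 J
Total: 84824 + 677622 + 10557 = 773003 J = 773 kJ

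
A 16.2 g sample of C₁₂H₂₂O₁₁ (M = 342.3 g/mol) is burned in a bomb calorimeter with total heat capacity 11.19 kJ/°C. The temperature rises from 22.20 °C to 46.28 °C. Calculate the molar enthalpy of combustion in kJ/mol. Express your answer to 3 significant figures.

ΔH = -5690 kJ/mol

ΔT = 46.28 − 22.20 = 24.08 °C
q_cal = C_cal × ΔT = 11.19 × 24.08 = 269.4552 kJ
n = 16.2 / 342.3 = 0.04733 mol
q_rxn = −q_cal = -269.4552 kJ
ΔH = -269.4552 / 0.04733 = -5693 kJ/mol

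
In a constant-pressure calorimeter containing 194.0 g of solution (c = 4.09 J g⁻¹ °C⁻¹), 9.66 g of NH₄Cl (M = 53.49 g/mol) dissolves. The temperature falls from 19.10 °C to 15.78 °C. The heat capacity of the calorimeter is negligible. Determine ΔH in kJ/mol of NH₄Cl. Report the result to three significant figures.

ΔH = 14.6 kJ/mol

|ΔT| = |15.78 − 19.10| = 3.32 °C
|q_surr| = (194.0 × 4.09) × 3.32 = 793.46 × 3.32 = 2634 J
n(NH₄Cl) = 9.66 / 53.49 = 0.1806 mol
Temperature fell, so q_rxn = +|q_surr| = 2.634 kJ
ΔH = q_rxn / n = 14.58 kJ/mol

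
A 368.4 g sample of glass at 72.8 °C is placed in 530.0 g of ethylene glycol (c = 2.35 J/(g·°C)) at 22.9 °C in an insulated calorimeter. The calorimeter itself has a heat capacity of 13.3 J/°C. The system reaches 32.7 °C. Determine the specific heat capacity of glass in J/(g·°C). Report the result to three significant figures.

c = 0.835 J/(g·°C)

q_gained = (530.0 × 2.35 + 13.3) × (32.7 − 22.9) = 12340 J
q_lost = 368.4 × c × (72.8 − 32.7) = 14772.84 c
Set equal: c = 12340 / 14772.84 = 0.835 J/(g·°C)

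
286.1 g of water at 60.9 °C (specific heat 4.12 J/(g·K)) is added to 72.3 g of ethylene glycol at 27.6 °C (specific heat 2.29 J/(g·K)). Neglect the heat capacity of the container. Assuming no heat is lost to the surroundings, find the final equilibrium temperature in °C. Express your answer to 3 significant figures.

Heat lost by water = heat gained by ethylene glycol.
(286.1)(4.12)(60.9 − T) = (72.3)(2.29)(T − 27.6)
1178.732 (60.9 − T) = 165.567 (T − 27.6)
71785 − 1178.732 T = 165.567 T − 4569.6
76354.6 = 1344.299 T
T = 56.80 °C

T_f = 56.8 °C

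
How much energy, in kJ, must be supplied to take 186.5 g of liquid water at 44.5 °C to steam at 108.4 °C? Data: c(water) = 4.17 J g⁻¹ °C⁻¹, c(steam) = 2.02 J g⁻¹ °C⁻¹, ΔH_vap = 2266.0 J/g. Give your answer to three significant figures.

q1 (heat water 44.5→100.0 °C): 186.5 × 4.17 × 55.5 = 43163 J
q2 (vaporize at 100 °C): 186.5 × 2266.0 = 422609 J
q3 (heat steam 100.0→108.4 °C): 186.5 × 2.02 × 8.4 = 3165 J
Total: 43163 + 422609 + 3165 = 468937 J = 469 kJ

q = 469 kJ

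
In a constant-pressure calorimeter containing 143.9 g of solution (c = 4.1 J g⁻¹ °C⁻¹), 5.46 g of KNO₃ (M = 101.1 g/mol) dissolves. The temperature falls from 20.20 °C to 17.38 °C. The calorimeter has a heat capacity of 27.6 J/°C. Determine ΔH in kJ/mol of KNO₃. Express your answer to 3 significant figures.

ΔH = 32.2 kJ/mol

|ΔT| = |17.38 − 20.20| = 2.82 °C
|q_surr| = (143.9 × 4.1 + 27.6) × 2.82 = 617.59 × 2.82 = 1741.6 J
n(KNO₃) = 5.46 / 101.1 = 0.054006 mol
Temperature fell, so q_rxn = +|q_surr| = 1.7416 kJ
ΔH = q_rxn / n = 32.248 kJ/mol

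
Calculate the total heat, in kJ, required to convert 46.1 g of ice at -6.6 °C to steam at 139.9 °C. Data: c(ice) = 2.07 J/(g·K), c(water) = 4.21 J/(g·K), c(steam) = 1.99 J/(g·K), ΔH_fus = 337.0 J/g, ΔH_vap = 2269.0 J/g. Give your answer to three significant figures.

q1 (heat ice -6.6→0.0 °C): 46.1 × 2.07 × 6.6 = 630 J
q2 (melt at 0 °C): 46.1 × 337.0 = 15536 J
q3 (heat water 0.0→100.0 °C): 46.1 × 4.21 × 100.0 = 19408 J
q4 (vaporize at 100 °C): 46.1 × 2269.0 = 104601 J
q5 (heat steam 100.0→139.9 °C): 46.1 × 1.99 × 39.9 = 3660 J
Total: 630 + 15536 + 19408 + 104601 + 3660 = 143835 J = 144 kJ

q = 144 kJ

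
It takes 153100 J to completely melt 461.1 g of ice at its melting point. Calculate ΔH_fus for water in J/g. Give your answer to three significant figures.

ΔH_fus = 332 J/g

ΔH_fus = q / m = 153100 / 461.1 = 332 J/g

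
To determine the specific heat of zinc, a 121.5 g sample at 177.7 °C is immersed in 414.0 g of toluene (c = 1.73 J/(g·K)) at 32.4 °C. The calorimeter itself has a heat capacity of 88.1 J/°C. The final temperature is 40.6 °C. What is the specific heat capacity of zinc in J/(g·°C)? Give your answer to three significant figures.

q_gained = (414.0 × 1.73 + 88.1) × (40.6 − 32.4) = 6595 J
q_lost = 121.5 × c × (177.7 − 40.6) = 16657.65 c
Set equal: c = 6595 / 16657.65 = 0.396 J/(g·°C)

c = 0.396 J/(g·°C)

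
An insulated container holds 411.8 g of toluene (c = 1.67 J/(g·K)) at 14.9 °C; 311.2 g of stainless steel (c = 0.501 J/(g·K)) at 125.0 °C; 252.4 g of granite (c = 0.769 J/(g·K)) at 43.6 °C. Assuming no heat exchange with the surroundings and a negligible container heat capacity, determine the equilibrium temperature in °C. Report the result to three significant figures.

T_f = 36.8 °C

Σ mᵢcᵢ(T − Tᵢ) = 0  ⇒  T = Σ mᵢcᵢTᵢ / Σ mᵢcᵢ
Σ mᵢcᵢ = 411.8×1.67 + 311.2×0.501 + 252.4×0.769 = 1037.7128
Σ mᵢcᵢTᵢ = 687.706×14.9 + 155.9112×125.0 + 194.0956×43.6 = 38198
T = 38198 / 1037.7128 = 36.81 °C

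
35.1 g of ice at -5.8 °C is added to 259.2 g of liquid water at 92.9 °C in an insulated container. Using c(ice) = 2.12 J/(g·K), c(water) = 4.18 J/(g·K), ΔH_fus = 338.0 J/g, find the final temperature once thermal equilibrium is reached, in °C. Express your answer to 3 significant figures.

Heat to bring ice to 0 °C and melt it: q₁ = 35.1×2.12×5.8 + 35.1×338.0 = 12295 J
Heat the water can supply cooling to 0 °C: 259.2×4.18×92.9 = 100653 J > q₁, so all ice melts.
Energy balance: 259.2×4.18×(92.9 − T) = 12295 + 35.1×4.18×(T − 0)
1083.456(92.9 − T) = 12295 + 146.718 T
100653 − 12295 = 1230.174 T
T = 88358 / 1230.174 = 71.83 °C

T_f = 71.8 °C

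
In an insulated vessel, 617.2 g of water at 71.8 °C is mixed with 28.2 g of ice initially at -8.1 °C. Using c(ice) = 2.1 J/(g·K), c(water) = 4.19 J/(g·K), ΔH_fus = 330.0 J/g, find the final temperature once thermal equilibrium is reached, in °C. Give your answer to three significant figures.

Heat to bring ice to 0 °C and melt it: q₁ = 28.2×2.1×8.1 + 28.2×330.0 = 9785.7 J
Heat the water can supply cooling to 0 °C: 617.2×4.19×71.8 = 185680 J > q₁, so all ice melts.
Energy balance: 617.2×4.19×(71.8 − T) = 9785.7 + 28.2×4.19×(T − 0)
2586.068(71.8 − T) = 9785.7 + 118.158 T
185680 − 9785.7 = 2704.226 T
T = 175894.3 / 2704.226 = 65.04 °C

T_f = 65.0 °C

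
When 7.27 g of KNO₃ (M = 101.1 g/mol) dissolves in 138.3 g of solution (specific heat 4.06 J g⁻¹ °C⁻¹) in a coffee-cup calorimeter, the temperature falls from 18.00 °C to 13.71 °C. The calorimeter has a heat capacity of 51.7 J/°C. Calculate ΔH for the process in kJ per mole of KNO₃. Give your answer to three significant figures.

|ΔT| = |13.71 − 18.00| = 4.29 °C
|q_surr| = (138.3 × 4.06 + 51.7) × 4.29 = 613.198 × 4.29 = 2631 J
n(KNO₃) = 7.27 / 101.1 = 0.07191 mol
Temperature fell, so q_rxn = +|q_surr| = 2.631 kJ
ΔH = q_rxn / n = 36.59 kJ/mol

ΔH = 36.6 kJ/mol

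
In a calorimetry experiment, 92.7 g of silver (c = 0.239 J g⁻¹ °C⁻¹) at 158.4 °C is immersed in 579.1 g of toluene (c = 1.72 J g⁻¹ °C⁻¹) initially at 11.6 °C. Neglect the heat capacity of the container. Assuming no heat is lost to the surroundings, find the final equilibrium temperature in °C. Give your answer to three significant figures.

Heat lost by silver = heat gained by toluene.
(92.7)(0.239)(158.4 − T) = (579.1)(1.72)(T − 11.6)
22.1553 (158.4 − T) = 996.052 (T − 11.6)
3509.4 − 22.1553 T = 996.052 T − 11554
15063.4 = 1018.2073 T
T = 14.79 °C

T_f = 14.8 °C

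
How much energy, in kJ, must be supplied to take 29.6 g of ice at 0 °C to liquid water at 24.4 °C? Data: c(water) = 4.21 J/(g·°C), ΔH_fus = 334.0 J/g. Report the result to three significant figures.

q1 (melt at 0 °C): 29.6 × 334.0 = 9886 J
q2 (heat water 0.0→24.4 °C): 29.6 × 4.21 × 24.4 = 3041 J
Total: 9886 + 3041 = 12927 J = 12.9 kJ

q = 12.9 kJ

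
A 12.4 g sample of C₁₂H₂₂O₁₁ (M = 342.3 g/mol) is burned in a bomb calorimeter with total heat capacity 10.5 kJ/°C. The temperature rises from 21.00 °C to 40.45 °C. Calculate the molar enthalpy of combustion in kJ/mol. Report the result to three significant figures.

ΔT = 40.45 − 21.00 = 19.45 °C
q_cal = C_cal × ΔT = 10.5 × 19.45 = 204.225 kJ
n = 12.4 / 342.3 = 0.03623 mol
q_rxn = −q_cal = -204.225 kJ
ΔH = -204.225 / 0.03623 = -5637 kJ/mol

ΔH = -5640 kJ/mol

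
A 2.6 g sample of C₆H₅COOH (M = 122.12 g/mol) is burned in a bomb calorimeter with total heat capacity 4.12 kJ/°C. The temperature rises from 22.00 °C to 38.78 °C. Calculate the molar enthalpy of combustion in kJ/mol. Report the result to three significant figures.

ΔT = 38.78 − 22.00 = 16.78 °C
q_cal = C_cal × ΔT = 4.12 × 16.78 = 69.1336 kJ
n = 2.6 / 122.12 = 0.02129 mol
q_rxn = −q_cal = -69.1336 kJ
ΔH = -69.1336 / 0.02129 = -3247 kJ/mol

ΔH = -3250 kJ/mol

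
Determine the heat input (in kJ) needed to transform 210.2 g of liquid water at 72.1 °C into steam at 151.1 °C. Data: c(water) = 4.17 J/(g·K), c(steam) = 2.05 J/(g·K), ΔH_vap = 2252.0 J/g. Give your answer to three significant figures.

q1 (heat water 72.1→100.0 °C): 210.2 × 4.17 × 27.9 = 24455 J
q2 (vaporize at 100 °C): 210.2 × 2252.0 = 473370 J
q3 (heat steam 100.0→151.1 °C): 210.2 × 2.05 × 51.1 = 22020 J
Total: 24455 + 473370 + 22020 = 519845 J = 520 kJ

q = 520 kJ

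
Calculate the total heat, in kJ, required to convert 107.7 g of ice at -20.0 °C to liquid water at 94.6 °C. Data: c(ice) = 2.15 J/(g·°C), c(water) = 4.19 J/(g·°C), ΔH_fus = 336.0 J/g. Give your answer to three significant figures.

q1 (heat ice -20.0→0.0 °C): 107.7 × 2.15 × 20.0 = 4631 J
q2 (melt at 0 °C): 107.7 × 336.0 = 36187 J
q3 (heat water 0.0→94.6 °C): 107.7 × 4.19 × 94.6 = 42689 J
Total: 4631 + 36187 + 42689 = 83507 J = 83.5 kJ

q = 83.5 kJ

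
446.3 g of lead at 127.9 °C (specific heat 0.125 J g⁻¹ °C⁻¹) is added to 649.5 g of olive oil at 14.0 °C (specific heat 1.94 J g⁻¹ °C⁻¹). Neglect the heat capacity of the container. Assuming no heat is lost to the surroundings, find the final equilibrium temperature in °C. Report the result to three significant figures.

T_f = 18.8 °C

Heat lost by lead = heat gained by olive oil.
(446.3)(0.125)(127.9 − T) = (649.5)(1.94)(T − 14.0)
55.7875 (127.9 − T) = 1260.03 (T − 14.0)
7135.2 − 55.7875 T = 1260.03 T − 17640
24775.2 = 1315.8175 T
T = 18.83 °C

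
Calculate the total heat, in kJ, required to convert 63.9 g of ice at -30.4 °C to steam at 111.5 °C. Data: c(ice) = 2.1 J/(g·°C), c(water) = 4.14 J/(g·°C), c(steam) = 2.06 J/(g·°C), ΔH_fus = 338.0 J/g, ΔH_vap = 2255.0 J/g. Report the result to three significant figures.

q1 (heat ice -30.4→0.0 °C): 63.9 × 2.1 × 30.4 = 4079 J
q2 (melt at 0 °C): 63.9 × 338.0 = 21598 J
q3 (heat water 0.0→100.0 °C): 63.9 × 4.14 × 100.0 = 26455 J
q4 (vaporize at 100 °C): 63.9 × 2255.0 = 144095 J
q5 (heat steam 100.0→111.5 °C): 63.9 × 2.06 × 11.5 = 1514 J
Total: 4079 + 21598 + 26455 + 144095 + 1514 = 197741 J = 198 kJ

q = 198 kJ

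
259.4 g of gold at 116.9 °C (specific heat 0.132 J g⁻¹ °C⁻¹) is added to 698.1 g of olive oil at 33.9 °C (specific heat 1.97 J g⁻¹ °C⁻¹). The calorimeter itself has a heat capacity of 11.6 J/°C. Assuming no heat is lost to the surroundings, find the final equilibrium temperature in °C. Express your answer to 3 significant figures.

Heat lost by gold = heat gained by olive oil + calorimeter.
(259.4)(0.132)(116.9 − T) = [(698.1)(1.97) + 11.6](T − 33.9)
34.2408 (116.9 − T) = 1386.857 (T − 33.9)
4002.7 − 34.2408 T = 1386.857 T − 47014
51016.7 = 1421.0978 T
T = 35.90 °C

T_f = 35.9 °C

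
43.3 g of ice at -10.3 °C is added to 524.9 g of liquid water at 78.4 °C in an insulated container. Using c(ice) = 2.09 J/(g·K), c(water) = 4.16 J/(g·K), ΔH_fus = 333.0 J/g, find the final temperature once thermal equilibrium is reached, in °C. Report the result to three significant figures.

T_f = 65.9 °C

Heat to bring ice to 0 °C and melt it: q₁ = 43.3×2.09×10.3 + 43.3×333.0 = 15351 J
Heat the water can supply cooling to 0 °C: 524.9×4.16×78.4 = 171193 J > q₁, so all ice melts.
Energy balance: 524.9×4.16×(78.4 − T) = 15351 + 43.3×4.16×(T − 0)
2183.584(78.4 − T) = 15351 + 180.128 T
171193 − 15351 = 2363.712 T
T = 155842 / 2363.712 = 65.93 °C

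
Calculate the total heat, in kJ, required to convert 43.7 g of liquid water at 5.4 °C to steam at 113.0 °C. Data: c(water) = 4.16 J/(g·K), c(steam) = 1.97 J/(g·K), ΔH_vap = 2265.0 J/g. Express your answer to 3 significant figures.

q = 117 kJ

q1 (heat water 5.4→100.0 °C): 43.7 × 4.16 × 94.6 = 17198 J
q2 (vaporize at 100 °C): 43.7 × 2265.0 = 98981 J
q3 (heat steam 100.0→113.0 °C): 43.7 × 1.97 × 13.0 = 1119 J
Total: 17198 + 98981 + 1119 = 117298 J = 117 kJ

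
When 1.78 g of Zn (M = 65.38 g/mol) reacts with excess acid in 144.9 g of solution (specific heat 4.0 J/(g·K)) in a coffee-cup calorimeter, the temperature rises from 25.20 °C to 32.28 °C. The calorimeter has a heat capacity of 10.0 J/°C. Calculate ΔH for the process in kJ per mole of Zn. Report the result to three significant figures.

ΔH = -153 kJ/mol

|ΔT| = |32.28 − 25.20| = 7.08 °C
|q_surr| = (144.9 × 4.0 + 10.0) × 7.08 = 589.6 × 7.08 = 4174 J
n(Zn) = 1.78 / 65.38 = 0.02723 mol
Temperature rose, so q_rxn = −|q_surr| = -4.174 kJ
ΔH = q_rxn / n = -153.3 kJ/mol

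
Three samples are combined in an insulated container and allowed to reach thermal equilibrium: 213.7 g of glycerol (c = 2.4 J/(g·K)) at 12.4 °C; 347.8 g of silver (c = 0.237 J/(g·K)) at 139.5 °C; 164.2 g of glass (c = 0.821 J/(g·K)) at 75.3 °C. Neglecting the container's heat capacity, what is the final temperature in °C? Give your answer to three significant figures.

T_f = 38.4 °C

Σ mᵢcᵢ(T − Tᵢ) = 0  ⇒  T = Σ mᵢcᵢTᵢ / Σ mᵢcᵢ
Σ mᵢcᵢ = 213.7×2.4 + 347.8×0.237 + 164.2×0.821 = 730.1168
Σ mᵢcᵢTᵢ = 512.88×12.4 + 82.4286×139.5 + 134.8082×75.3 = 28010
T = 28010 / 730.1168 = 38.36 °C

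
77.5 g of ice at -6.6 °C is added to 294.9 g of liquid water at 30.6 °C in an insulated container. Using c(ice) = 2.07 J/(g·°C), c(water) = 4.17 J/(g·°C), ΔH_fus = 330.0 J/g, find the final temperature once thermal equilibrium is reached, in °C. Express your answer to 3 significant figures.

T_f = 7.08 °C

Heat to bring ice to 0 °C and melt it: q₁ = 77.5×2.07×6.6 + 77.5×330.0 = 26634 J
Heat the water can supply cooling to 0 °C: 294.9×4.17×30.6 = 37629.8 J > q₁, so all ice melts.
Energy balance: 294.9×4.17×(30.6 − T) = 26634 + 77.5×4.17×(T − 0)
1229.733(30.6 − T) = 26634 + 323.175 T
37629.8 − 26634 = 1552.908 T
T = 10995.8 / 1552.908 = 7.081 °C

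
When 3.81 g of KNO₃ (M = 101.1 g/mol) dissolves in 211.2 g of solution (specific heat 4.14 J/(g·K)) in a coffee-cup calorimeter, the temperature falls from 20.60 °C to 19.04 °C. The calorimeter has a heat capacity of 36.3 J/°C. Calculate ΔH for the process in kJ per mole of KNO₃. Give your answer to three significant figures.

|ΔT| = |19.04 − 20.60| = 1.56 °C
|q_surr| = (211.2 × 4.14 + 36.3) × 1.56 = 910.668 × 1.56 = 1421 J
n(KNO₃) = 3.81 / 101.1 = 0.03769 mol
Temperature fell, so q_rxn = +|q_surr| = 1.421 kJ
ΔH = q_rxn / n = 37.70 kJ/mol

ΔH = 37.7 kJ/mol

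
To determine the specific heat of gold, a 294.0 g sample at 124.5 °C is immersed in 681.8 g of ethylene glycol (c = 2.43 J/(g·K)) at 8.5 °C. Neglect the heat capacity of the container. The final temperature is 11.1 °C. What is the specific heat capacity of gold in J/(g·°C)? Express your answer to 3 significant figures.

q_gained = (681.8 × 2.43) × (11.1 − 8.5) = 4308 J
q_lost = 294.0 × c × (124.5 − 11.1) = 33339.6 c
Set equal: c = 4308 / 33339.6 = 0.129 J/(g·°C)

c = 0.129 J/(g·°C)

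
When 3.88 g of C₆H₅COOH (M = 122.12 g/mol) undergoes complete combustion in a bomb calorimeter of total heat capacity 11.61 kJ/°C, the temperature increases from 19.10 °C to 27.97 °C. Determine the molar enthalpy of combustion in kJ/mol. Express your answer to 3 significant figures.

ΔT = 27.97 − 19.10 = 8.87 °C
q_cal = C_cal × ΔT = 11.61 × 8.87 = 102.9807 kJ
n = 3.88 / 122.12 = 0.03177 mol
q_rxn = −q_cal = -102.9807 kJ
ΔH = -102.9807 / 0.03177 = -3241 kJ/mol

ΔH = -3240 kJ/mol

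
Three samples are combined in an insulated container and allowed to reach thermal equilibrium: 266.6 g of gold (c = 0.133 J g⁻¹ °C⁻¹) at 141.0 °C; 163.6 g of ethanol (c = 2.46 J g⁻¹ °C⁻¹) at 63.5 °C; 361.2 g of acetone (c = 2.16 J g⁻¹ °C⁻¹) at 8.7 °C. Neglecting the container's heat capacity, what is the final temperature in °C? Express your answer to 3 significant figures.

Σ mᵢcᵢ(T − Tᵢ) = 0  ⇒  T = Σ mᵢcᵢTᵢ / Σ mᵢcᵢ
Σ mᵢcᵢ = 266.6×0.133 + 163.6×2.46 + 361.2×2.16 = 1218.1058
Σ mᵢcᵢTᵢ = 35.4578×141.0 + 402.456×63.5 + 780.192×8.7 = 37343
T = 37343 / 1218.1058 = 30.66 °C

T_f = 30.7 °C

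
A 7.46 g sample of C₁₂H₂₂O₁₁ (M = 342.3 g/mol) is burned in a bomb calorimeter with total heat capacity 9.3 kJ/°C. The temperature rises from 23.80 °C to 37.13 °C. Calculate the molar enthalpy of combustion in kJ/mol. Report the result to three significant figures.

ΔH = -5690 kJ/mol

ΔT = 37.13 − 23.80 = 13.33 °C
q_cal = C_cal × ΔT = 9.3 × 13.33 = 123.969 kJ
n = 7.46 / 342.3 = 0.02179 mol
q_rxn = −q_cal = -123.969 kJ
ΔH = -123.969 / 0.02179 = -5689 kJ/mol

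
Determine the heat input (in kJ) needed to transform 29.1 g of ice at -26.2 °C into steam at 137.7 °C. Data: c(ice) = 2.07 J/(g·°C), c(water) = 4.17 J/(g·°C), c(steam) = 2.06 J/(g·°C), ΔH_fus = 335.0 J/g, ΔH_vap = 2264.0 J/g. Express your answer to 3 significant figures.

q = 91.6 kJ

q1 (heat ice -26.2→0.0 °C): 29.1 × 2.07 × 26.2 = 1578 J
q2 (melt at 0 °C): 29.1 × 335.0 = 9749 J
q3 (heat water 0.0→100.0 °C): 29.1 × 4.17 × 100.0 = 12135 J
q4 (vaporize at 100 °C): 29.1 × 2264.0 = 65882 J
q5 (heat steam 100.0→137.7 °C): 29.1 × 2.06 × 37.7 = 2260 J
Total: 1578 + 9749 + 12135 + 65882 + 2260 = 91604 J = 91.6 kJ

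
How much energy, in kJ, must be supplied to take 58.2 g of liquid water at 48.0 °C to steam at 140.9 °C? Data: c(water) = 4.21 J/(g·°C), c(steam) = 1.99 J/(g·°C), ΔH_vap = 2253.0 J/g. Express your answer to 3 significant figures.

q1 (heat water 48.0→100.0 °C): 58.2 × 4.21 × 52.0 = 12741 J
q2 (vaporize at 100 °C): 58.2 × 2253.0 = 131125 J
q3 (heat steam 100.0→140.9 °C): 58.2 × 1.99 × 40.9 = 4737 J
Total: 12741 + 131125 + 4737 = 148603 J = 149 kJ

q = 149 kJ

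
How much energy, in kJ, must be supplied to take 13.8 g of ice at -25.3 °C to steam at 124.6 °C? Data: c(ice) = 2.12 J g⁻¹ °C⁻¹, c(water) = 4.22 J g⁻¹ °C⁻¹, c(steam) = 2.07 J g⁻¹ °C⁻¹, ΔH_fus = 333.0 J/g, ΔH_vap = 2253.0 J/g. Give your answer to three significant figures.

q1 (heat ice -25.3→0.0 °C): 13.8 × 2.12 × 25.3 = 740 J
q2 (melt at 0 °C): 13.8 × 333.0 = 4595 J
q3 (heat water 0.0→100.0 °C): 13.8 × 4.22 × 100.0 = 5824 J
q4 (vaporize at 100 °C): 13.8 × 2253.0 = 31091 J
q5 (heat steam 100.0→124.6 °C): 13.8 × 2.07 × 24.6 = 703 J
Total: 740 + 4595 + 5824 + 31091 + 703 = 42953 J = 43.0 kJ

q = 43.0 kJ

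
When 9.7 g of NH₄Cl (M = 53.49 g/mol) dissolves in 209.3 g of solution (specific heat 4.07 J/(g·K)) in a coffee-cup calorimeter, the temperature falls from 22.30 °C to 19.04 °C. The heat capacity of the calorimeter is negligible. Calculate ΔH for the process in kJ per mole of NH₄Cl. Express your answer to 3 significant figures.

ΔH = 15.3 kJ/mol

|ΔT| = |19.04 − 22.30| = 3.26 °C
|q_surr| = (209.3 × 4.07) × 3.26 = 851.851 × 3.26 = 2777 J
n(NH₄Cl) = 9.7 / 53.49 = 0.1813 mol
Temperature fell, so q_rxn = +|q_surr| = 2.777 kJ
ΔH = q_rxn / n = 15.32 kJ/mol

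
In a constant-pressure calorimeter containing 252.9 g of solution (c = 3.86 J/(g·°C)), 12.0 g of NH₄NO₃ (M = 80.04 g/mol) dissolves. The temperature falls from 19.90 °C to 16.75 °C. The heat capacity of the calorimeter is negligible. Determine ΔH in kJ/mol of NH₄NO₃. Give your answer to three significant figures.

|ΔT| = |16.75 − 19.90| = 3.15 °C
|q_surr| = (252.9 × 3.86) × 3.15 = 976.194 × 3.15 = 3075 J
n(NH₄NO₃) = 12.0 / 80.04 = 0.1499 mol
Temperature fell, so q_rxn = +|q_surr| = 3.075 kJ
ΔH = q_rxn / n = 20.51 kJ/mol

ΔH = 20.5 kJ/mol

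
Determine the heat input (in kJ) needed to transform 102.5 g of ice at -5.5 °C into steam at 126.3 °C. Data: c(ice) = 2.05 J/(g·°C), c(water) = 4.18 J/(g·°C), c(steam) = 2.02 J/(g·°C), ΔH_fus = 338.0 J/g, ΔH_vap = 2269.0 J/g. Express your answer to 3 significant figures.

q1 (heat ice -5.5→0.0 °C): 102.5 × 2.05 × 5.5 = 1156 J
q2 (melt at 0 °C): 102.5 × 338.0 = 34645 J
q3 (heat water 0.0→100.0 °C): 102.5 × 4.18 × 100.0 = 42845 J
q4 (vaporize at 100 °C): 102.5 × 2269.0 = 232573 J
q5 (heat steam 100.0→126.3 °C): 102.5 × 2.02 × 26.3 = 5445 J
Total: 1156 + 34645 + 42845 + 232573 + 5445 = 316664 J = 317 kJ

q = 317 kJ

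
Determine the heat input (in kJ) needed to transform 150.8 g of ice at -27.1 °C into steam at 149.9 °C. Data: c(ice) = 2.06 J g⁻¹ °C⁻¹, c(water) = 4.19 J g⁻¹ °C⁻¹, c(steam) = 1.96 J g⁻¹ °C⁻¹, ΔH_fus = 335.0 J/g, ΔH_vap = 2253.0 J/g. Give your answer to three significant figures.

q1 (heat ice -27.1→0.0 °C): 150.8 × 2.06 × 27.1 = 8419 J
q2 (melt at 0 °C): 150.8 × 335.0 = 50518 J
q3 (heat water 0.0→100.0 °C): 150.8 × 4.19 × 100.0 = 63185 J
q4 (vaporize at 100 °C): 150.8 × 2253.0 = 339752 J
q5 (heat steam 100.0→149.9 °C): 150.8 × 1.96 × 49.9 = 14749 J
Total: 8419 + 50518 + 63185 + 339752 + 14749 = 476623 J = 477 kJ

q = 477 kJ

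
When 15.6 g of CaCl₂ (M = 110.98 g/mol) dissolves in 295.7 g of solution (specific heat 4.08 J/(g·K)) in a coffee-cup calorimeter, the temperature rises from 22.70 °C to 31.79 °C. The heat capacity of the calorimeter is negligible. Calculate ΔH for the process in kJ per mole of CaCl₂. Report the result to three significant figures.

ΔH = -78.0 kJ/mol

|ΔT| = |31.79 − 22.70| = 9.09 °C
|q_surr| = (295.7 × 4.08) × 9.09 = 1206.456 × 9.09 = 10970 J
n(CaCl₂) = 15.6 / 110.98 = 0.1406 mol
Temperature rose, so q_rxn = −|q_surr| = -10.97 kJ
ΔH = q_rxn / n = -78.02 kJ/mol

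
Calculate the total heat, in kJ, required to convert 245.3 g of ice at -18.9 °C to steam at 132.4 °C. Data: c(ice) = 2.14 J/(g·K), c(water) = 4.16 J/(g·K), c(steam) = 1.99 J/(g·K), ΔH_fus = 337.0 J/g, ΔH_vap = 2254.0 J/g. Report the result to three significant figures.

q1 (heat ice -18.9→0.0 °C): 245.3 × 2.14 × 18.9 = 9921 J
q2 (melt at 0 °C): 245.3 × 337.0 = 82666 J
q3 (heat water 0.0→100.0 °C): 245.3 × 4.16 × 100.0 = 102045 J
q4 (vaporize at 100 °C): 245.3 × 2254.0 = 552906 J
q5 (heat steam 100.0→132.4 °C): 245.3 × 1.99 × 32.4 = 15816 J
Total: 9921 + 82666 + 102045 + 552906 + 15816 = 763354 J = 763 kJ

q = 763 kJ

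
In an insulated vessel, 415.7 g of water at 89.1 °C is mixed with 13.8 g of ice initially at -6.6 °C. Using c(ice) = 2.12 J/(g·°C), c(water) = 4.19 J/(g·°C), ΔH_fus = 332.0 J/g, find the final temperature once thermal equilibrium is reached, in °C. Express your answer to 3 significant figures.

Heat to bring ice to 0 °C and melt it: q₁ = 13.8×2.12×6.6 + 13.8×332.0 = 4774.7 J
Heat the water can supply cooling to 0 °C: 415.7×4.19×89.1 = 155193 J > q₁, so all ice melts.
Energy balance: 415.7×4.19×(89.1 − T) = 4774.7 + 13.8×4.19×(T − 0)
1741.783(89.1 − T) = 4774.7 + 57.822 T
155193 − 4774.7 = 1799.605 T
T = 150418.3 / 1799.605 = 83.58 °C

T_f = 83.6 °C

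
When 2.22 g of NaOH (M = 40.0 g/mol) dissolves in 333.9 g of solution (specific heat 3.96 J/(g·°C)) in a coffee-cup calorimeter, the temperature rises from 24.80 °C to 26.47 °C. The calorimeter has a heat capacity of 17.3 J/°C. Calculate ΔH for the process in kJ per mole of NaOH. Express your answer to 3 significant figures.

ΔH = -40.3 kJ/mol

|ΔT| = |26.47 − 24.80| = 1.67 °C
|q_surr| = (333.9 × 3.96 + 17.3) × 1.67 = 1339.544 × 1.67 = 2237 J
n(NaOH) = 2.22 / 40.0 = 0.05550 mol
Temperature rose, so q_rxn = −|q_surr| = -2.237 kJ
ΔH = q_rxn / n = -40.31 kJ/mol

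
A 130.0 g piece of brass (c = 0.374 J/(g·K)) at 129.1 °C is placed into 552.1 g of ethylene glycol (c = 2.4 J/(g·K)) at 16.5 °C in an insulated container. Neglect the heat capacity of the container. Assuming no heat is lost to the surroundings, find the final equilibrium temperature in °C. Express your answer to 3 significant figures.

Heat lost by brass = heat gained by ethylene glycol.
(130.0)(0.374)(129.1 − T) = (552.1)(2.4)(T − 16.5)
48.62 (129.1 − T) = 1325.04 (T − 16.5)
6276.8 − 48.62 T = 1325.04 T − 21863
28139.8 = 1373.66 T
T = 20.49 °C

T_f = 20.5 °C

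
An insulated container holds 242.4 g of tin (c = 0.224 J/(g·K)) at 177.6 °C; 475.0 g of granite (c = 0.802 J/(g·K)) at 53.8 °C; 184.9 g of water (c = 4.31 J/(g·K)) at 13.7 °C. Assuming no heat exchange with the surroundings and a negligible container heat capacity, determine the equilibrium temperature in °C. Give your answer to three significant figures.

Σ mᵢcᵢ(T − Tᵢ) = 0  ⇒  T = Σ mᵢcᵢTᵢ / Σ mᵢcᵢ
Σ mᵢcᵢ = 242.4×0.224 + 475.0×0.802 + 184.9×4.31 = 1232.1666
Σ mᵢcᵢTᵢ = 54.2976×177.6 + 380.95×53.8 + 796.919×13.7 = 41056
T = 41056 / 1232.1666 = 33.32 °C

T_f = 33.3 °C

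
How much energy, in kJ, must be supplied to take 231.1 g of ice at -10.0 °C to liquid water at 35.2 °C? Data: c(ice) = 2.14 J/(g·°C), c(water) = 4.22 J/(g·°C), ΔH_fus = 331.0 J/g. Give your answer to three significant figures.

q = 116 kJ

q1 (heat ice -10.0→0.0 °C): 231.1 × 2.14 × 10.0 = 4946 J
q2 (melt at 0 °C): 231.1 × 331.0 = 76494 J
q3 (heat water 0.0→35.2 °C): 231.1 × 4.22 × 35.2 = 34329 J
Total: 4946 + 76494 + 34329 = 115769 J = 116 kJ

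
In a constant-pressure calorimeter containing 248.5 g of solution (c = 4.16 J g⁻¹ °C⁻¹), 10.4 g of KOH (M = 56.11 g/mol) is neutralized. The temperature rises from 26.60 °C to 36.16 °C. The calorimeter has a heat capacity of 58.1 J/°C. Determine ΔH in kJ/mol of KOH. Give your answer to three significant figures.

ΔH = -56.3 kJ/mol

|ΔT| = |36.16 − 26.60| = 9.56 °C
|q_surr| = (248.5 × 4.16 + 58.1) × 9.56 = 1091.86 × 9.56 = 10440 J
n(KOH) = 10.4 / 56.11 = 0.1854 mol
Temperature rose, so q_rxn = −|q_surr| = -10.44 kJ
ΔH = q_rxn / n = -56.31 kJ/mol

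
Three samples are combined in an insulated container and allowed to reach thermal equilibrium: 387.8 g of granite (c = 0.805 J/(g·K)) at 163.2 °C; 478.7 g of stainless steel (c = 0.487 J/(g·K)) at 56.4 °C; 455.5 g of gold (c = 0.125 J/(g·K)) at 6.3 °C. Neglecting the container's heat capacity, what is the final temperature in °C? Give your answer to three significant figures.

Σ mᵢcᵢ(T − Tᵢ) = 0  ⇒  T = Σ mᵢcᵢTᵢ / Σ mᵢcᵢ
Σ mᵢcᵢ = 387.8×0.805 + 478.7×0.487 + 455.5×0.125 = 602.2434
Σ mᵢcᵢTᵢ = 312.179×163.2 + 233.1269×56.4 + 56.9375×6.3 = 64455
T = 64455 / 602.2434 = 107.0 °C

T_f = 107 °C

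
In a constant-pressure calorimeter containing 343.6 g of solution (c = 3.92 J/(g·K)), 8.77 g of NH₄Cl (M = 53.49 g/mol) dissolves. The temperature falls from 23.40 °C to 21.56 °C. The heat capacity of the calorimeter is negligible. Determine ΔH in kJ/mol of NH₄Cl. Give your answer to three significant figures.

|ΔT| = |21.56 − 23.40| = 1.84 °C
|q_surr| = (343.6 × 3.92) × 1.84 = 1346.912 × 1.84 = 2478 J
n(NH₄Cl) = 8.77 / 53.49 = 0.1640 mol
Temperature fell, so q_rxn = +|q_surr| = 2.478 kJ
ΔH = q_rxn / n = 15.11 kJ/mol

ΔH = 15.1 kJ/mol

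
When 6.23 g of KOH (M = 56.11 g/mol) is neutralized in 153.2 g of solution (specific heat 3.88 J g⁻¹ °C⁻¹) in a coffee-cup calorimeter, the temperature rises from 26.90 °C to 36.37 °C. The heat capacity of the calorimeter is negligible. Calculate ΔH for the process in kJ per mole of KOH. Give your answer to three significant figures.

ΔH = -50.7 kJ/mol

|ΔT| = |36.37 − 26.90| = 9.47 °C
|q_surr| = (153.2 × 3.88) × 9.47 = 594.416 × 9.47 = 5629 J
n(KOH) = 6.23 / 56.11 = 0.1110 mol
Temperature rose, so q_rxn = −|q_surr| = -5.629 kJ
ΔH = q_rxn / n = -50.71 kJ/mol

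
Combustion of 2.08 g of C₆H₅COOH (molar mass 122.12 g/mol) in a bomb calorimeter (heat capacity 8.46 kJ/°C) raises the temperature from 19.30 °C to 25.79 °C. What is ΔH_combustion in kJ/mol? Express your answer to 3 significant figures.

ΔT = 25.79 − 19.30 = 6.49 °C
q_cal = C_cal × ΔT = 8.46 × 6.49 = 54.9054 kJ
n = 2.08 / 122.12 = 0.01703 mol
q_rxn = −q_cal = -54.9054 kJ
ΔH = -54.9054 / 0.01703 = -3224 kJ/mol

ΔH = -3220 kJ/mol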